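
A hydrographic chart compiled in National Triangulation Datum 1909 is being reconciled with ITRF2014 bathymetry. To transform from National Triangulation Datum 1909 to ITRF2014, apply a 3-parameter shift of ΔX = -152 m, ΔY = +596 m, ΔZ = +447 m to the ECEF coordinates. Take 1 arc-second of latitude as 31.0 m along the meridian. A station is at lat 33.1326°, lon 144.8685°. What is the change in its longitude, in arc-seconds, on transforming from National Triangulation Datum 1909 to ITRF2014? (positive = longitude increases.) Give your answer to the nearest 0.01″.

sin φ = 0.546579, cos φ = 0.837408, sin λ = 0.575455, cos λ = -0.817833.
East component: ΔE = −sin λ·ΔX + cos λ·ΔY = −(0.575455)(-152) + (-0.817833)(596) = -399.96 m.
1° of latitude spans 3600 × 31.00 = 111600 m; at latitude φ, 1° of longitude spans that × cos φ = 93454.7 m, so Δλ = -399.96 / 93454.7 × 3600 = -15.407″.

Δλ = -15.41″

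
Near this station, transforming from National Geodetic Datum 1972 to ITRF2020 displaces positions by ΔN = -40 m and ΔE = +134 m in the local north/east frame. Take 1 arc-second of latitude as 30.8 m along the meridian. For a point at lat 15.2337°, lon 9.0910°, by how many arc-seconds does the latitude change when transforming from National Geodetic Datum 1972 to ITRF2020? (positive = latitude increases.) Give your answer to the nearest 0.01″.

Δφ = -1.30″

1″ of latitude = 30.80 m, so Δφ = -40.0 / 30.80 = -1.299″.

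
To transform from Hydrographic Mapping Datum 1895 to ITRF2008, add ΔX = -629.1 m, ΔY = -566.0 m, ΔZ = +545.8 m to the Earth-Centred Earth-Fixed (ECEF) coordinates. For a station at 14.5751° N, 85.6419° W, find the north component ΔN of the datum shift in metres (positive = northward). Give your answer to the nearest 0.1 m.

The local north axis is (−sin φ cos λ, −sin φ sin λ, cos φ), giving ΔN = 12.030 − 142.021 + 528.235 = 398.24 m.

ΔN = 398.2 m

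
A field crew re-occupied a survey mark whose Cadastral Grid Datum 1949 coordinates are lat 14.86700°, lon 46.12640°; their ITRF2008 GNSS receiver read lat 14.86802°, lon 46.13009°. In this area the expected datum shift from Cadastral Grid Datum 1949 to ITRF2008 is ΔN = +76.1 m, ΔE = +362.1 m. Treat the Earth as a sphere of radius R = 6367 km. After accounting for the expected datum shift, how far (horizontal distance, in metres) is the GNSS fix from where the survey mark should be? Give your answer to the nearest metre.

51 m

Observed coordinate differences: Δφ = +0.00102°, Δλ = +0.00369°.
Converting to metres (1° lat = 111125 m, cos φ = 0.966524): observed ΔN = 113.3 m, observed ΔE = 396.3 m.
Subtracting the expected shift leaves a residual of 113.3 − (76.1) = 37.2 m north and 396.3 − (362.1) = 34.2 m east.
Residual distance = √(37.2² + 34.2²) = 50.6 m.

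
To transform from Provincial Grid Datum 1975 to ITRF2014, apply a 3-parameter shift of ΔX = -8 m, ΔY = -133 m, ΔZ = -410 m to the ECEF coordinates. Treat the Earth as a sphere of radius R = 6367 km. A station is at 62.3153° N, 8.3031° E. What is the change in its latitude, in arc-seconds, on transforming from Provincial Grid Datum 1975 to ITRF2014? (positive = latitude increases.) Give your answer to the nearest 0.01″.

sin φ = 0.885518, cos φ = 0.464606, sin λ = 0.144410, cos λ = 0.989518.
North component: ΔN = −sin φ cos λ·ΔX − sin φ sin λ·ΔY + cos φ·ΔZ = −(0.885518)(0.989518)(-8) − (0.885518)(0.144410)(-133) + (0.464606)(-410) = -166.47 m.
1° of latitude spans πR/180 = 111125 m, so Δφ = -166.47 / 111125 × 3600 = -5.393″.

Δφ = -5.39″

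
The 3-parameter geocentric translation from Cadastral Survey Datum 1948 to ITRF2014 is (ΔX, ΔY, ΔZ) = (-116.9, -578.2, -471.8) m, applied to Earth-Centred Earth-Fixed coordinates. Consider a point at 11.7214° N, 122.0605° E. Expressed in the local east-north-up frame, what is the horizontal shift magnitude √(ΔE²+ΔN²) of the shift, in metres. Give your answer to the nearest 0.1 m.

The local east axis at (φ, λ) is (−sin λ, cos λ, 0), so ΔE = −sin(122.0605°)·(-116.9) + cos(122.0605°)·(-578.2) = 405.99 m.
The local north axis is (−sin φ cos λ, −sin φ sin λ, cos φ), giving ΔN = -12.606 + 99.549 − 461.962 = -375.02 m.
Horizontal magnitude = √(ΔE² + ΔN²) = √(405.99² + (-375.02)²) = 552.69 m.

552.7 m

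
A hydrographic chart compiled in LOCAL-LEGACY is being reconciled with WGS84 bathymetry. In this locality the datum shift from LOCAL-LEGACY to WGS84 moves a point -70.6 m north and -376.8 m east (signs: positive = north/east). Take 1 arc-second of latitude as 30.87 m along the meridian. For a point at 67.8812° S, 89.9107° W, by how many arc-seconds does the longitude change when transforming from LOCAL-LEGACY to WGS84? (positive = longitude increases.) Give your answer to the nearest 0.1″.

Δλ = -32.4″

At latitude -67.8812°, cos φ = 0.376528.
1″ of longitude at this latitude = 30.87 × cos φ = 11.6234 m, so Δλ = -376.8 / 11.6234 = -32.417″.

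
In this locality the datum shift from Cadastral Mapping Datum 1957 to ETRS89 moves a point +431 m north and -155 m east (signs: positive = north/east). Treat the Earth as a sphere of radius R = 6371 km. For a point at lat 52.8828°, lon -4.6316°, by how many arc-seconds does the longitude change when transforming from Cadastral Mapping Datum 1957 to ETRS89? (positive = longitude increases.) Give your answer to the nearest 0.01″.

Δλ = -8.32″

At latitude 52.8828°, cos φ = 0.603447.
One radian of longitude at latitude φ spans R cos φ, so Δλ = ΔE / (R cos φ) = -155.0 / (6371000 × 0.603447) = -4.0317e-05 rad = -8.316″.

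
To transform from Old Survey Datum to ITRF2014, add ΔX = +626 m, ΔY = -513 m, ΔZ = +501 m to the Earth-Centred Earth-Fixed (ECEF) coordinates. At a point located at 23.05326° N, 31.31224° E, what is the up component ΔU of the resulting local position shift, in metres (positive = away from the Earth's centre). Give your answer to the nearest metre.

At φ = 23.05326°, λ = 31.31224°: sin φ = 0.391587, cos φ = 0.920141, sin λ = 0.519702, cos λ = 0.854348.
ΔU = cos φ cos λ·ΔX + cos φ sin λ·ΔY + sin φ·ΔZ = (0.920141)(0.854348)(626) + (0.920141)(0.519702)(-513) + (0.391587)(501) = 442.98 m.

ΔU = 443 m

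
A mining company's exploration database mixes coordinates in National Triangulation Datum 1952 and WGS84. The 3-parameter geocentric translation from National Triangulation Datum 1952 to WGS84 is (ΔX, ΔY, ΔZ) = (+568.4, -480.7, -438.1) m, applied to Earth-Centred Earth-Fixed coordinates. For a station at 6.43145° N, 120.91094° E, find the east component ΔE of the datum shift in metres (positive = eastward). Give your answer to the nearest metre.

ΔE = -241 m

The local east axis at (φ, λ) is (−sin λ, cos λ, 0), so ΔE = −sin(120.91094°)·568.4 + cos(120.91094°)·(-480.7) = -240.73 m.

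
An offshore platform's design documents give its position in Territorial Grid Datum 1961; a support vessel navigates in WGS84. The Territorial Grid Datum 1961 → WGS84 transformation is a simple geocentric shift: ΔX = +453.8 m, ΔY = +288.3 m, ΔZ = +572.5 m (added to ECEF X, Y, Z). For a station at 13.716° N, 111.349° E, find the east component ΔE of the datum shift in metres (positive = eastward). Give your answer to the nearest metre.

At φ = 13.716°, λ = 111.349°: sin φ = 0.237109, cos φ = 0.971483, sin λ = 0.931380, cos λ = -0.364048.
ΔE = −sin λ·ΔX + cos λ·ΔY = −(0.931380)·(453.8) + (-0.364048)·(288.3) = -527.62 m.

ΔE = -528 m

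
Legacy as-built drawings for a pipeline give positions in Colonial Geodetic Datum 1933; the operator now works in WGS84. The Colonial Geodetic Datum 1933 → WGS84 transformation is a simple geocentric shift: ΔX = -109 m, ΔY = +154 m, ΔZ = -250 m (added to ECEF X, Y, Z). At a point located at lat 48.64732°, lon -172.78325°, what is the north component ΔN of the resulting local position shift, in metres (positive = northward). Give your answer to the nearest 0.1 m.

The local north axis is (−sin φ cos λ, −sin φ sin λ, cos φ), giving ΔN = -81.173 + 14.522 − 165.173 = -231.82 m.

ΔN = -231.8 m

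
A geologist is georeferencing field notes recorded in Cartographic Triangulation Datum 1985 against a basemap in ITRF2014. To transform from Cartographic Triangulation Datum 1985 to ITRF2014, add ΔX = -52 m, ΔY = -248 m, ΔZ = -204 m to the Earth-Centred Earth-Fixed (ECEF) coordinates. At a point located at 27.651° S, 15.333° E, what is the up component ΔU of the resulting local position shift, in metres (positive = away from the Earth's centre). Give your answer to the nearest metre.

ΔU = -8 m

The local up (radial) axis is (cos φ cos λ, cos φ sin λ, sin φ), giving ΔU = -44.422 − 58.089 + 94.673 = -7.84 m.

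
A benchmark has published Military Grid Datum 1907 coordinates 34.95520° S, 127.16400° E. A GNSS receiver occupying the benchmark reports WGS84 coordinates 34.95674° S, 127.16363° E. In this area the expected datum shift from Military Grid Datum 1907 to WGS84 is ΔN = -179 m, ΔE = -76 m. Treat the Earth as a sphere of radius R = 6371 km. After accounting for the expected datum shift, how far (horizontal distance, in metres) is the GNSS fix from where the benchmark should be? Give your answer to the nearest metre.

43 m

Observed coordinate differences: Δφ = -0.00154°, Δλ = -0.00037°.
Converting to metres (1° lat = 111195 m, cos φ = 0.819600): observed ΔN = -171.2 m, observed ΔE = -33.7 m.
Subtracting the expected shift leaves a residual of -171.2 − (-179) = 7.8 m north and -33.7 − (-76) = 42.3 m east.
Residual distance = √(7.8² + 42.3²) = 43.0 m.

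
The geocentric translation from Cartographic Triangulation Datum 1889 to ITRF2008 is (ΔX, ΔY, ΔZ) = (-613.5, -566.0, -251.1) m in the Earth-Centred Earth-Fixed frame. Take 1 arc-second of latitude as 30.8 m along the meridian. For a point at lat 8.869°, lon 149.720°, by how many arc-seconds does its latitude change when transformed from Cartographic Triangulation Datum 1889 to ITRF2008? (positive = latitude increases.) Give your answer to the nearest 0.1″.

Δφ = -9.3″

sin φ = 0.154176, cos φ = 0.988043, sin λ = 0.504226, cos λ = -0.863572.
North component: ΔN = −sin φ cos λ·ΔX − sin φ sin λ·ΔY + cos φ·ΔZ = −(0.154176)(-0.863572)(-613.5) − (0.154176)(0.504226)(-566.0) + (0.988043)(-251.1) = -285.78 m.
1° of latitude spans 3600 × 30.80 = 110880 m, so Δφ = -285.78 / 110880 × 3600 = -9.279″.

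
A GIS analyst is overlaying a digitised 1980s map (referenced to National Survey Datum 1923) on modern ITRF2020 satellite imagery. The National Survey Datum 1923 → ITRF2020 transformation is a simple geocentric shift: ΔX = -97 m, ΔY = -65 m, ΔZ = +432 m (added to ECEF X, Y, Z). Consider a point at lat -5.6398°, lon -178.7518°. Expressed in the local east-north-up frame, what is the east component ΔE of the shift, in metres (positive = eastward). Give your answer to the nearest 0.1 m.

The local east axis at (φ, λ) is (−sin λ, cos λ, 0), so ΔE = −sin(-178.7518°)·(-97) + cos(-178.7518°)·(-65) = 62.87 m.

ΔE = 62.9 m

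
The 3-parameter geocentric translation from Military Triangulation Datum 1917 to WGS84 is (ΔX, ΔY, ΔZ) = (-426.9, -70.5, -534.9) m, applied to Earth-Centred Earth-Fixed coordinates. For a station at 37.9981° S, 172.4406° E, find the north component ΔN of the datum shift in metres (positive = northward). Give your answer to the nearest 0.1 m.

ΔN = -166.7 m

The local north axis is (−sin φ cos λ, −sin φ sin λ, cos φ), giving ΔN = 260.531 − 5.710 − 421.518 = -166.70 m.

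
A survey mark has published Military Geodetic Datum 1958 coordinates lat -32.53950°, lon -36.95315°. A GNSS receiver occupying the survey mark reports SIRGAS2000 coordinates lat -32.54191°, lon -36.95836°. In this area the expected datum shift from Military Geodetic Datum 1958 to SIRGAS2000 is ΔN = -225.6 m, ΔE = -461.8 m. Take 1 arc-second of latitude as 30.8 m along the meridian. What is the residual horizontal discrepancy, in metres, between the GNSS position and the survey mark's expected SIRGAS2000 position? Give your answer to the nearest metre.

49 m

Observed coordinate differences: Δφ = -0.00241°, Δλ = -0.00521°.
Converting to metres (1° lat = 110880 m, cos φ = 0.843021): observed ΔN = -267.2 m, observed ΔE = -487.0 m.
Subtracting the expected shift leaves a residual of -267.2 − (-225.6) = -41.6 m north and -487.0 − (-461.8) = -25.2 m east.
Residual distance = √((-41.6)² + (-25.2)²) = 48.7 m.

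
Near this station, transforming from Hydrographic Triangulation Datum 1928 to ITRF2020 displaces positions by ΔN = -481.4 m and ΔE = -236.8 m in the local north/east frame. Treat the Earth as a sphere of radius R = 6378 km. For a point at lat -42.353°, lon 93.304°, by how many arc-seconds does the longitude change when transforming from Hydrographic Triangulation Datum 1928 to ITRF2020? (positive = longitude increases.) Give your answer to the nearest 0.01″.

At latitude -42.353°, cos φ = 0.739008.
One radian of longitude at latitude φ spans R cos φ, so Δλ = ΔE / (R cos φ) = -236.8 / (6378000 × 0.739008) = -5.0240e-05 rad = -10.363″.

Δλ = -10.36″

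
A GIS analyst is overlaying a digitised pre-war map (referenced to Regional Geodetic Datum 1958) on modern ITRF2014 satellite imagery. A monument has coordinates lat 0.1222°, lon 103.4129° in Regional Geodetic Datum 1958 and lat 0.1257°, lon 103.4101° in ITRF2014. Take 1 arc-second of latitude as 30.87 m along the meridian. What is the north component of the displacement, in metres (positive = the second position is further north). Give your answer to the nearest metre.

ΔN = 389 m

Δφ = 0.1257° − 0.1222° = +0.0035°; Δλ = 103.4101° − 103.4129° = -0.0028°.
1° of latitude = 3600 × 30.87 = 111132 m.
ΔN = Δφ × 111132 = 389.0 m; ΔE = Δλ × 111132 × cos(0.1222°) = -0.0028 × 111132 × 0.999998 = -311.2 m.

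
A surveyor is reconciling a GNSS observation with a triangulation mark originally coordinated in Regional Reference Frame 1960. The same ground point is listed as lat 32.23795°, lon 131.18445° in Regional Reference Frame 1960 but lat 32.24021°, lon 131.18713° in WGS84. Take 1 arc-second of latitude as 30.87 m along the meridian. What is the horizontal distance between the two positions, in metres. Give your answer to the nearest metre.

356 m

Δφ = 32.24021° − 32.23795° = +0.00226°; Δλ = 131.18713° − 131.18445° = +0.00268°.
1° of latitude = 3600 × 30.87 = 111132 m.
ΔN = Δφ × 111132 = 251.2 m; ΔE = Δλ × 111132 × cos(32.23795°) = +0.00268 × 111132 × 0.845840 = 251.9 m.
Distance = √(ΔE² + ΔN²) = √(251.9² + 251.2²) = 355.7 m.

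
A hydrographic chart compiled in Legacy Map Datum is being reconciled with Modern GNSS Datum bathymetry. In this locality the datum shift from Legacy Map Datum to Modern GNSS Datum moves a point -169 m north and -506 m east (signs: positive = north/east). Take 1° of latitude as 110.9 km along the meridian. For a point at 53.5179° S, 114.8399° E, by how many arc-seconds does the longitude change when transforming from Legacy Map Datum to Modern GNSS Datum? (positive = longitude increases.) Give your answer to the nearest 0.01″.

At latitude -53.5179°, cos φ = 0.594572.
1° of longitude at this latitude = 110.9 × cos φ = 65.94 km, so Δλ = -506.0 / 65938.0 = -0.0076739° = -27.626″.

Δλ = -27.63″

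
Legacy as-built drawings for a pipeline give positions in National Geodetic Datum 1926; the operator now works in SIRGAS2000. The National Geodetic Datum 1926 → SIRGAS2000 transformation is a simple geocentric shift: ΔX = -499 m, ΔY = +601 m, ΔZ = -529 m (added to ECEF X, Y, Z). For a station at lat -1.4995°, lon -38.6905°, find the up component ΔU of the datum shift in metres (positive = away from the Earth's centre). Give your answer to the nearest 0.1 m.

ΔU = -751.1 m

At φ = -1.4995°, λ = -38.6905°: sin φ = -0.026168, cos φ = 0.999658, sin λ = -0.625113, cos λ = 0.780534.
ΔU = cos φ cos λ·ΔX + cos φ sin λ·ΔY + sin φ·ΔZ = (0.999658)(0.780534)(-499) + (0.999658)(-0.625113)(601) + (-0.026168)(-529) = -751.07 m.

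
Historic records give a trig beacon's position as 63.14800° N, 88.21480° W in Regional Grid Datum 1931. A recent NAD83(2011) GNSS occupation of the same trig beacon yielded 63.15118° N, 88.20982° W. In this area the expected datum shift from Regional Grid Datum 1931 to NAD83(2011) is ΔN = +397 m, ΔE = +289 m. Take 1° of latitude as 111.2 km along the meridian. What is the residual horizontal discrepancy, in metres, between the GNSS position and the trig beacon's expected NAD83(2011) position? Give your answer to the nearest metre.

58 m

Observed coordinate differences: Δφ = +0.00318°, Δλ = +0.00498°.
Converting to metres (1° lat = 111200 m, cos φ = 0.451687): observed ΔN = 353.6 m, observed ΔE = 250.1 m.
Subtracting the expected shift leaves a residual of 353.6 − (397) = -43.4 m north and 250.1 − (289) = -38.9 m east.
Residual distance = √((-43.4)² + (-38.9)²) = 58.2 m.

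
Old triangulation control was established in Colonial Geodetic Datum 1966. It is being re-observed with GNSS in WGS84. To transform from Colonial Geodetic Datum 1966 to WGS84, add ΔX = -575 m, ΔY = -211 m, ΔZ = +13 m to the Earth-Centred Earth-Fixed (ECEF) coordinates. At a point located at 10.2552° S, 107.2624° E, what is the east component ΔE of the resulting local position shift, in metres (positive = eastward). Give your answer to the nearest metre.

ΔE = 612 m

The local east axis at (φ, λ) is (−sin λ, cos λ, 0), so ΔE = −sin(107.2624°)·(-575) + cos(107.2624°)·(-211) = 611.71 m.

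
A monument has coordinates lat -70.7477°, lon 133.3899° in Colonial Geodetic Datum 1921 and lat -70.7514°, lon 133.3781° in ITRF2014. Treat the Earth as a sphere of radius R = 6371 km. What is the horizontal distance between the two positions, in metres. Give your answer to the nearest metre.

597 m

Δφ = -70.7514° − -70.7477° = -0.0037°; Δλ = 133.3781° − 133.3899° = -0.0118°.
1° along a meridian = πR/180 = 111195 m.
ΔN = Δφ × 111195 = -411.4 m; ΔE = Δλ × 111195 × cos(-70.7477°) = -0.0118 × 111195 × 0.329729 = -432.6 m.
Distance = √(ΔE² + ΔN²) = √((-432.6)² + (-411.4)²) = 597.0 m.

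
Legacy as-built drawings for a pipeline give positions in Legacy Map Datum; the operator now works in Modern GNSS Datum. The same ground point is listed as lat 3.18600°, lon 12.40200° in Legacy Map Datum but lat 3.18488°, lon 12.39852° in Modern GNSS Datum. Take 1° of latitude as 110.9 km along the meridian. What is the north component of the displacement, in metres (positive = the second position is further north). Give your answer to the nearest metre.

Δφ = 3.18488° − 3.18600° = -0.00112°; Δλ = 12.39852° − 12.40200° = -0.00348°.
ΔN = Δφ × 110900 = -124.2 m; ΔE = Δλ × 110900 × cos(3.18600°) = -0.00348 × 110900 × 0.998454 = -385.3 m.

ΔN = -124 m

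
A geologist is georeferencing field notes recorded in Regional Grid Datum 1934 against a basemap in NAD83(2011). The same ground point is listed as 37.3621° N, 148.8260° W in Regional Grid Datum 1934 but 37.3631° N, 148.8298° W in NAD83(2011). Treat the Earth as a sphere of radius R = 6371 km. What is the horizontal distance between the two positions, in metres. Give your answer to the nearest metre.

354 m

Δφ = 37.3631° − 37.3621° = +0.0010°; Δλ = -148.8298° − -148.8260° = -0.0038°.
1° along a meridian = πR/180 = 111195 m.
ΔN = Δφ × 111195 = 111.2 m; ΔE = Δλ × 111195 × cos(37.3621°) = -0.0038 × 111195 × 0.794816 = -335.8 m.
Distance = √(ΔE² + ΔN²) = √((-335.8)² + 111.2²) = 353.8 m.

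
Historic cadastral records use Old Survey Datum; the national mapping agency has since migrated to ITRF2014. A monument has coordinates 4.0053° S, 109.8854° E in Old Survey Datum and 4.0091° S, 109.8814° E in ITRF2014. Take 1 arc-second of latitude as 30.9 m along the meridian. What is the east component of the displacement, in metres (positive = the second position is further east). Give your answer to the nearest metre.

ΔE = -444 m

Δφ = -4.0091° − -4.0053° = -0.0038°; Δλ = 109.8814° − 109.8854° = -0.0040°.
1° of latitude = 3600 × 30.90 = 111240 m.
ΔN = Δφ × 111240 = -422.7 m; ΔE = Δλ × 111240 × cos(-4.0053°) = -0.0040 × 111240 × 0.997558 = -443.9 m.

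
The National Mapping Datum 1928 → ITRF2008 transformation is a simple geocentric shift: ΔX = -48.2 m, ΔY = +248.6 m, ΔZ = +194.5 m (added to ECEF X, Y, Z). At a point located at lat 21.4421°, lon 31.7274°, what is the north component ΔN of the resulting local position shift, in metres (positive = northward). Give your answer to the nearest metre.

ΔN = 148 m

At φ = 21.4421°, λ = 31.7274°: sin φ = 0.365561, cos φ = 0.930787, sin λ = 0.525878, cos λ = 0.850560.
ΔN = −sin φ cos λ·ΔX − sin φ sin λ·ΔY + cos φ·ΔZ = −(0.365561)(0.850560)(-48.2) − (0.365561)(0.525878)(248.6) + (0.930787)(194.5) = 148.23 m.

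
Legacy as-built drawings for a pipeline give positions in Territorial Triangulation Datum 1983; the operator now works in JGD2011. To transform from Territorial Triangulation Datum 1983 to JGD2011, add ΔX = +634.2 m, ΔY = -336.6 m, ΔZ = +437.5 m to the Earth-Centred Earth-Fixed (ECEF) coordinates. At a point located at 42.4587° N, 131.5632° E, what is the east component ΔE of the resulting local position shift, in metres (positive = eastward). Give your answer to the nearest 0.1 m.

At φ = 42.4587°, λ = 131.5632°: sin φ = 0.675059, cos φ = 0.737764, sin λ = 0.748224, cos λ = -0.663446.
ΔE = −sin λ·ΔX + cos λ·ΔY = −(0.748224)·(634.2) + (-0.663446)·(-336.6) = -251.21 m.

ΔE = -251.2 m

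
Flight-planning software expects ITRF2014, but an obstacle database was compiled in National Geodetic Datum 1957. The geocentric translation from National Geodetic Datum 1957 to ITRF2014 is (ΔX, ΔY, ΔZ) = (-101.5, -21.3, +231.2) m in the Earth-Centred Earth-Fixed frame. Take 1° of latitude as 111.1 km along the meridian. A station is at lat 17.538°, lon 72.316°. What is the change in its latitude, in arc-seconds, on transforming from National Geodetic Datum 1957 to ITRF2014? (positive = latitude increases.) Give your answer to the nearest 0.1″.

Δφ = 7.6″

sin φ = 0.301338, cos φ = 0.953517, sin λ = 0.952746, cos λ = 0.303767.
North component: ΔN = −sin φ cos λ·ΔX − sin φ sin λ·ΔY + cos φ·ΔZ = −(0.301338)(0.303767)(-101.5) − (0.301338)(0.952746)(-21.3) + (0.953517)(231.2) = 235.86 m.
1° of latitude spans 111100 m, so Δφ = 235.86 / 111100 × 3600 = 7.643″.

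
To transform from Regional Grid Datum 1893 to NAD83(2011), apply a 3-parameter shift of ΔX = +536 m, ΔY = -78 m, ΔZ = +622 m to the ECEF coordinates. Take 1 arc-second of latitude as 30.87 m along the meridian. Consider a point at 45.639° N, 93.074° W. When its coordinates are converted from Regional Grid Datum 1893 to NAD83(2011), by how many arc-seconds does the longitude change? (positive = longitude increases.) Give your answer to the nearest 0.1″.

sin φ = 0.714949, cos φ = 0.699177, sin λ = -0.998561, cos λ = -0.053626.
East component: ΔE = −sin λ·ΔX + cos λ·ΔY = −(-0.998561)(536) + (-0.053626)(-78) = 539.41 m.
1° of latitude spans 3600 × 30.87 = 111132 m; at latitude φ, 1° of longitude spans that × cos φ = 77700.9 m, so Δλ = 539.41 / 77700.9 × 3600 = 24.992″.

Δλ = 25.0″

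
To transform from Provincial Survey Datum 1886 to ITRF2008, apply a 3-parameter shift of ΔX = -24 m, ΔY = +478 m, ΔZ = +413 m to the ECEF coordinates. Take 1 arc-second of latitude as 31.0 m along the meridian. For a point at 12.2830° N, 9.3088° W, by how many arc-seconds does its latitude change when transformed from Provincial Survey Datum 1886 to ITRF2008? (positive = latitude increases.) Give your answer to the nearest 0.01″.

Δφ = 13.71″

sin φ = 0.212740, cos φ = 0.977109, sin λ = -0.161755, cos λ = 0.986831.
North component: ΔN = −sin φ cos λ·ΔX − sin φ sin λ·ΔY + cos φ·ΔZ = −(0.212740)(0.986831)(-24) − (0.212740)(-0.161755)(478) + (0.977109)(413) = 425.03 m.
1° of latitude spans 3600 × 31.00 = 111600 m, so Δφ = 425.03 / 111600 × 3600 = 13.711″.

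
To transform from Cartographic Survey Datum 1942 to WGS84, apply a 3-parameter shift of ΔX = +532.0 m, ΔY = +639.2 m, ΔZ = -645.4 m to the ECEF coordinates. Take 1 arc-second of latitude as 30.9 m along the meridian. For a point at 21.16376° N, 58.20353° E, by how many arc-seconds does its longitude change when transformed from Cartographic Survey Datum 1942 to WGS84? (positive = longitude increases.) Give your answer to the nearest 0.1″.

Δλ = -4.0″

sin φ = 0.361035, cos φ = 0.932552, sin λ = 0.849925, cos λ = 0.526903.
East component: ΔE = −sin λ·ΔX + cos λ·ΔY = −(0.849925)(532.0) + (0.526903)(639.2) = -115.36 m.
1° of latitude spans 3600 × 30.90 = 111240 m; at latitude φ, 1° of longitude spans that × cos φ = 103737.1 m, so Δλ = -115.36 / 103737.1 × 3600 = -4.003″.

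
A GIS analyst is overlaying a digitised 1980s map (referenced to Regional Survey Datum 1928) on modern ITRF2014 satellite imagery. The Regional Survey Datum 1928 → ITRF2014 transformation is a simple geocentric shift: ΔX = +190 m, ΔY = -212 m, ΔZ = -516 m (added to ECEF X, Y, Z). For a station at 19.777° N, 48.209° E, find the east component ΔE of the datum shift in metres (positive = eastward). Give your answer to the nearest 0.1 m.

ΔE = -282.9 m

The local east axis at (φ, λ) is (−sin λ, cos λ, 0), so ΔE = −sin(48.209°)·190 + cos(48.209°)·(-212) = -282.94 m.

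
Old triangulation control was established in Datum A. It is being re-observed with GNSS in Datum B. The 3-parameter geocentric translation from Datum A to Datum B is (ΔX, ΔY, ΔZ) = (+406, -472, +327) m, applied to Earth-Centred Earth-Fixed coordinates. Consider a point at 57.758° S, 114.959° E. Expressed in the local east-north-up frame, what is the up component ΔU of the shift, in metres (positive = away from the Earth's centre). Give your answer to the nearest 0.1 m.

ΔU = -596.3 m

At φ = -57.758°, λ = 114.959°: sin φ = -0.845802, cos φ = 0.533496, sin λ = 0.906610, cos λ = -0.421970.
ΔU = cos φ cos λ·ΔX + cos φ sin λ·ΔY + sin φ·ΔZ = (0.533496)(-0.421970)(406) + (0.533496)(0.906610)(-472) + (-0.845802)(327) = -596.27 m.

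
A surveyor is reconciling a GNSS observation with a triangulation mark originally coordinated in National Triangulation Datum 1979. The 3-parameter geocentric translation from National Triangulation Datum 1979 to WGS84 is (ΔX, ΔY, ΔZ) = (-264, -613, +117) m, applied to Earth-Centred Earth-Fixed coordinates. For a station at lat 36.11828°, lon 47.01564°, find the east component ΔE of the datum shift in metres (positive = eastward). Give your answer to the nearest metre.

ΔE = -225 m

The local east axis at (φ, λ) is (−sin λ, cos λ, 0), so ΔE = −sin(47.01564°)·(-264) + cos(47.01564°)·(-613) = -224.82 m.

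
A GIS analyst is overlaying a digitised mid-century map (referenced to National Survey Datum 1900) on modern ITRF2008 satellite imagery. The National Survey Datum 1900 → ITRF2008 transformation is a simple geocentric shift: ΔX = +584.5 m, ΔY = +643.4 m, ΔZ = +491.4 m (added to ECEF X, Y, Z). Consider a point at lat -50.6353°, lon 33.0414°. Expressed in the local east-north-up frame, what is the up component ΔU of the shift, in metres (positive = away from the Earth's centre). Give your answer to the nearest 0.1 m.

ΔU = 153.4 m

At φ = -50.6353°, λ = 33.0414°: sin φ = -0.773124, cos φ = 0.634254, sin λ = 0.545245, cos λ = 0.838277.
ΔU = cos φ cos λ·ΔX + cos φ sin λ·ΔY + sin φ·ΔZ = (0.634254)(0.838277)(584.5) + (0.634254)(0.545245)(643.4) + (-0.773124)(491.4) = 153.36 m.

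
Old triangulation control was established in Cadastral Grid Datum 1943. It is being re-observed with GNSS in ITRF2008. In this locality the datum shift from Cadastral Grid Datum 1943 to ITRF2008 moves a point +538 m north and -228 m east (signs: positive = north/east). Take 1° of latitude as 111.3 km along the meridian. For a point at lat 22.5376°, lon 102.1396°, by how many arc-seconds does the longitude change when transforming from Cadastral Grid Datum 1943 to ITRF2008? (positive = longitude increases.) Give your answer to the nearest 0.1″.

Δλ = -8.0″

At latitude 22.5376°, cos φ = 0.923628.
1° of longitude at this latitude = 111.3 × cos φ = 102.80 km, so Δλ = -228.0 / 102799.8 = -0.0022179° = -7.984″.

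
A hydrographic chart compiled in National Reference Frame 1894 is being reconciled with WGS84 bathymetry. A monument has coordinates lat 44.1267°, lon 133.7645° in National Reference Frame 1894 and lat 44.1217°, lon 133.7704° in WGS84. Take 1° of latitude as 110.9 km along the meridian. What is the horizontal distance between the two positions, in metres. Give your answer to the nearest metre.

727 m

Δφ = 44.1217° − 44.1267° = -0.0050°; Δλ = 133.7704° − 133.7645° = +0.0059°.
ΔN = Δφ × 110900 = -554.5 m; ΔE = Δλ × 110900 × cos(44.1267°) = +0.0059 × 110900 × 0.717802 = 469.7 m.
Distance = √(ΔE² + ΔN²) = √(469.7² + (-554.5)²) = 726.7 m.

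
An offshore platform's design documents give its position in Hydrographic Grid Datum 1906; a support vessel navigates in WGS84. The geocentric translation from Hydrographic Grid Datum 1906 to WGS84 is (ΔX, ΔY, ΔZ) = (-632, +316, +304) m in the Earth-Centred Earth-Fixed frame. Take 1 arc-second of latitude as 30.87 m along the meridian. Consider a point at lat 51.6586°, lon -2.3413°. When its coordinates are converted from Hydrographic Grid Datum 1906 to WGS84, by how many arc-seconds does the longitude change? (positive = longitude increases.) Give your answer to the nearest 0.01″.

Δλ = 15.14″

sin φ = 0.784328, cos φ = 0.620346, sin λ = -0.040852, cos λ = 0.999165.
East component: ΔE = −sin λ·ΔX + cos λ·ΔY = −(-0.040852)(-632) + (0.999165)(316) = 289.92 m.
1° of latitude spans 3600 × 30.87 = 111132 m; at latitude φ, 1° of longitude spans that × cos φ = 68940.3 m, so Δλ = 289.92 / 68940.3 × 3600 = 15.139″.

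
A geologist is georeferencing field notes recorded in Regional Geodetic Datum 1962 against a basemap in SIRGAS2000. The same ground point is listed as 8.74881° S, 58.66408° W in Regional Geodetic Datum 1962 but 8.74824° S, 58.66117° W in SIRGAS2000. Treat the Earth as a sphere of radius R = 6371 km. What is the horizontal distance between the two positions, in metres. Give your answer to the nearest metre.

326 m

Δφ = -8.74824° − -8.74881° = +0.00057°; Δλ = -58.66117° − -58.66408° = +0.00291°.
1° along a meridian = πR/180 = 111195 m.
ΔN = Δφ × 111195 = 63.4 m; ΔE = Δλ × 111195 × cos(-8.74881°) = +0.00291 × 111195 × 0.988365 = 319.8 m.
Distance = √(ΔE² + ΔN²) = √(319.8² + 63.4²) = 326.0 m.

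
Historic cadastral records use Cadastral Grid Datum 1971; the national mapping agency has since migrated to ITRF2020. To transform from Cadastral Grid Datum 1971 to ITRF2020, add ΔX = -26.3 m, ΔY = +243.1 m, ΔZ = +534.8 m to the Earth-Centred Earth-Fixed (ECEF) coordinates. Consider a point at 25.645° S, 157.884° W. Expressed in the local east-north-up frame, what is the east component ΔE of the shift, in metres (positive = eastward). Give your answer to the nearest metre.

ΔE = -235 m

At φ = -25.645°, λ = -157.884°: sin φ = -0.432794, cos φ = 0.901493, sin λ = -0.376483, cos λ = -0.926424.
ΔE = −sin λ·ΔX + cos λ·ΔY = −(-0.376483)·(-26.3) + (-0.926424)·(243.1) = -235.12 m.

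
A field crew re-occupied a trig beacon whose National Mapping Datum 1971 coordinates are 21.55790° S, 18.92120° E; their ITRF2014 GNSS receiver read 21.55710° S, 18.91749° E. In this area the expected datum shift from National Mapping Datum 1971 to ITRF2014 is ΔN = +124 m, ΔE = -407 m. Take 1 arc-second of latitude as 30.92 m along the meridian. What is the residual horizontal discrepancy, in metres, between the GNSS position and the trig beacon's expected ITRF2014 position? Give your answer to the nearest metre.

Observed coordinate differences: Δφ = +0.00080°, Δλ = -0.00371°.
Converting to metres (1° lat = 111312 m, cos φ = 0.930047): observed ΔN = 89.0 m, observed ΔE = -384.1 m.
Subtracting the expected shift leaves a residual of 89.0 − (124) = -35.0 m north and -384.1 − (-407) = 22.9 m east.
Residual distance = √((-35.0)² + 22.9²) = 41.8 m.

42 m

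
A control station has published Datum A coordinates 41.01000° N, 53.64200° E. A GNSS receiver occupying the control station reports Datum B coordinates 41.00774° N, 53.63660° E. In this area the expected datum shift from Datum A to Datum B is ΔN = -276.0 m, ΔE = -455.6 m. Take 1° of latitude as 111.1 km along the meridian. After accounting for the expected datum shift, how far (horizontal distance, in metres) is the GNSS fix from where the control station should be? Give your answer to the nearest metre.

25 m

Observed coordinate differences: Δφ = -0.00226°, Δλ = -0.00540°.
Converting to metres (1° lat = 111100 m, cos φ = 0.754595): observed ΔN = -251.1 m, observed ΔE = -452.7 m.
Subtracting the expected shift leaves a residual of -251.1 − (-276.0) = 24.9 m north and -452.7 − (-455.6) = 2.9 m east.
Residual distance = √(24.9² + 2.9²) = 25.1 m.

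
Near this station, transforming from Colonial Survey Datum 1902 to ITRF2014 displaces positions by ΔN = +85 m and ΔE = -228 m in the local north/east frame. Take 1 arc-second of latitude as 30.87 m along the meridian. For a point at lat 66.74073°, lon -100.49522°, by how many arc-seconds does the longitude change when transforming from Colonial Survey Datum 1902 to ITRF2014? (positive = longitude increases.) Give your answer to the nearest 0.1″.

At latitude 66.74073°, cos φ = 0.394893.
1″ of longitude at this latitude = 30.87 × cos φ = 12.1903 m, so Δλ = -228.0 / 12.1903 = -18.703″.

Δλ = -18.7″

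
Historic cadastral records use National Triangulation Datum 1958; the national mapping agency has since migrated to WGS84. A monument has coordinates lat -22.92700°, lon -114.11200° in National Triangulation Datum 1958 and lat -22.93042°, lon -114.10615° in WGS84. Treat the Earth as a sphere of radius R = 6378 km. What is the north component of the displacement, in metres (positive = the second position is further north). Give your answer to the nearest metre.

ΔN = -381 m

Δφ = -22.93042° − -22.92700° = -0.00342°; Δλ = -114.10615° − -114.11200° = +0.00585°.
1° along a meridian = πR/180 = 111317 m.
ΔN = Δφ × 111317 = -380.7 m; ΔE = Δλ × 111317 × cos(-22.92700°) = +0.00585 × 111317 × 0.921002 = 599.8 m.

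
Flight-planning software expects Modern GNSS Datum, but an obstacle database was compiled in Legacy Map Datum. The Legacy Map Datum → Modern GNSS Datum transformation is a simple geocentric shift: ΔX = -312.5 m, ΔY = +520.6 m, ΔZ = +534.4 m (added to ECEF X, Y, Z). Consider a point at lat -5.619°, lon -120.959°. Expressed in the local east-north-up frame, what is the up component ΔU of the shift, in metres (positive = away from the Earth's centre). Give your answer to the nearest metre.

ΔU = -337 m

The local up (radial) axis is (cos φ cos λ, cos φ sin λ, sin φ), giving ΔU = 159.985 − 444.288 − 52.325 = -336.63 m.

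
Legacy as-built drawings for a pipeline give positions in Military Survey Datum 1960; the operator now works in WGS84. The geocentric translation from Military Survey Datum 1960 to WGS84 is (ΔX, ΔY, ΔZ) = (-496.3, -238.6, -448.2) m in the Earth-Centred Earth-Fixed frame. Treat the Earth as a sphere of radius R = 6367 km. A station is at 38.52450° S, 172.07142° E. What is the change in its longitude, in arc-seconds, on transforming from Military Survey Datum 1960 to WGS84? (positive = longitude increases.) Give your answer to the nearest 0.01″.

Δλ = 12.62″

sin φ = -0.622849, cos φ = 0.782342, sin λ = 0.137939, cos λ = -0.990441.
East component: ΔE = −sin λ·ΔX + cos λ·ΔY = −(0.137939)(-496.3) + (-0.990441)(-238.6) = 304.78 m.
1° of latitude spans πR/180 = 111125 m; at latitude φ, 1° of longitude spans that × cos φ = 86937.8 m, so Δλ = 304.78 / 86937.8 × 3600 = 12.621″.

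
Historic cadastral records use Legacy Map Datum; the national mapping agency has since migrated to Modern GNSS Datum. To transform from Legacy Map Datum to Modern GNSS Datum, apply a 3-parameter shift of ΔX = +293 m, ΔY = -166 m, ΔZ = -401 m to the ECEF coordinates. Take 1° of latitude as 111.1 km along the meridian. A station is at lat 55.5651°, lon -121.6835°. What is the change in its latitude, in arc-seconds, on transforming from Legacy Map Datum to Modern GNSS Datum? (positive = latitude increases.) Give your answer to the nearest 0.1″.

sin φ = 0.824769, cos φ = 0.565469, sin λ = -0.850962, cos λ = -0.525227.
North component: ΔN = −sin φ cos λ·ΔX − sin φ sin λ·ΔY + cos φ·ΔZ = −(0.824769)(-0.525227)(293) − (0.824769)(-0.850962)(-166) + (0.565469)(-401) = -216.34 m.
1° of latitude spans 111100 m, so Δφ = -216.34 / 111100 × 3600 = -7.010″.

Δφ = -7.0″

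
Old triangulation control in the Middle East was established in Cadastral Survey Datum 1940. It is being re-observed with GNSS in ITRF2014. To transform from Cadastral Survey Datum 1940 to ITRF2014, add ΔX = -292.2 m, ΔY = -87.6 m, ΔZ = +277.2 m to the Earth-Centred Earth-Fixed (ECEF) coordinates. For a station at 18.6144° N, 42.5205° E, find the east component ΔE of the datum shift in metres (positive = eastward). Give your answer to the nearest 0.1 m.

At φ = 18.6144°, λ = 42.5205°: sin φ = 0.319197, cos φ = 0.947688, sin λ = 0.675854, cos λ = 0.737036.
ΔE = −sin λ·ΔX + cos λ·ΔY = −(0.675854)·(-292.2) + (0.737036)·(-87.6) = 132.92 m.

ΔE = 132.9 m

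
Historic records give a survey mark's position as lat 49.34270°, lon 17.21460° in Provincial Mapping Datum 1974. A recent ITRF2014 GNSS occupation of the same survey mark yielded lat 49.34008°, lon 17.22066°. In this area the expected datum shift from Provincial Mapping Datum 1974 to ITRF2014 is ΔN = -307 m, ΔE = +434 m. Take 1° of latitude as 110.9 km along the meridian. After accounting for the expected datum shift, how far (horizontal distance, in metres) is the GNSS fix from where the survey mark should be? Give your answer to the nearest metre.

17 m

Observed coordinate differences: Δφ = -0.00262°, Δλ = +0.00606°.
Converting to metres (1° lat = 110900 m, cos φ = 0.651533): observed ΔN = -290.6 m, observed ΔE = 437.9 m.
Subtracting the expected shift leaves a residual of -290.6 − (-307) = 16.4 m north and 437.9 − (434) = 3.9 m east.
Residual distance = √(16.4² + 3.9²) = 16.9 m.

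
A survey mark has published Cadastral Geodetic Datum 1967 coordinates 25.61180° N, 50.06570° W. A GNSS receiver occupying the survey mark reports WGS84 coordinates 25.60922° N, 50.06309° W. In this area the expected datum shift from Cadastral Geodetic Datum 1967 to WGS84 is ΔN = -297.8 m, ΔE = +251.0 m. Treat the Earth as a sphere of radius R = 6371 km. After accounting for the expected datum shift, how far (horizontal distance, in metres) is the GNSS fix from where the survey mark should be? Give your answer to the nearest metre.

15 m

Observed coordinate differences: Δφ = -0.00258°, Δλ = +0.00261°.
Converting to metres (1° lat = 111195 m, cos φ = 0.901744): observed ΔN = -286.9 m, observed ΔE = 261.7 m.
Subtracting the expected shift leaves a residual of -286.9 − (-297.8) = 10.9 m north and 261.7 − (251.0) = 10.7 m east.
Residual distance = √(10.9² + 10.7²) = 15.3 m.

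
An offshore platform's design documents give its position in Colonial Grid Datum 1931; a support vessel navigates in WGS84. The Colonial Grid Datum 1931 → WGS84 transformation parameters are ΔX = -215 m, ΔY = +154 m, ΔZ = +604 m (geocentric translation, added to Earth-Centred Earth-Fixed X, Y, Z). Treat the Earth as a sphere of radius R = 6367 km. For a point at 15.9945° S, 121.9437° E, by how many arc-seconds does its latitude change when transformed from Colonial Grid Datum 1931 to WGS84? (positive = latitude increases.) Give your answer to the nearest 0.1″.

sin φ = -0.275545, cos φ = 0.961288, sin λ = 0.848568, cos λ = -0.529086.
North component: ΔN = −sin φ cos λ·ΔX − sin φ sin λ·ΔY + cos φ·ΔZ = −(-0.275545)(-0.529086)(-215) − (-0.275545)(0.848568)(154) + (0.961288)(604) = 647.97 m.
1° of latitude spans πR/180 = 111125 m, so Δφ = 647.97 / 111125 × 3600 = 20.992″.

Δφ = 21.0″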